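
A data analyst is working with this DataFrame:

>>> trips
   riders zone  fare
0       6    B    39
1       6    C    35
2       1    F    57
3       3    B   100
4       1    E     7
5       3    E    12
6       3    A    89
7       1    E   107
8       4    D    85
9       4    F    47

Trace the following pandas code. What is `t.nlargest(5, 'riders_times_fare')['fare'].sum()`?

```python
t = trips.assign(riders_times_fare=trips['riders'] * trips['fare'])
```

348

add column riders_times_fare = trips['riders'] * trips['fare']:
   riders zone  fare  riders_times_fare
0       6    B    39                234
1       6    C    35                210
2       1    F    57                 57
3       3    B   100                300
4       1    E     7                  7
5       3    E    12                 36
6       3    A    89                267
7       1    E   107                107
8       4    D    85                340
9       4    F    47                188
take 5 rows with largest riders_times_fare:
   riders zone  fare  riders_times_fare
8       4    D    85                340
3       3    B   100                300
6       3    A    89                267
0       6    B    39                234
1       6    C    35                210
Finally, sum of column 'fare' = 348.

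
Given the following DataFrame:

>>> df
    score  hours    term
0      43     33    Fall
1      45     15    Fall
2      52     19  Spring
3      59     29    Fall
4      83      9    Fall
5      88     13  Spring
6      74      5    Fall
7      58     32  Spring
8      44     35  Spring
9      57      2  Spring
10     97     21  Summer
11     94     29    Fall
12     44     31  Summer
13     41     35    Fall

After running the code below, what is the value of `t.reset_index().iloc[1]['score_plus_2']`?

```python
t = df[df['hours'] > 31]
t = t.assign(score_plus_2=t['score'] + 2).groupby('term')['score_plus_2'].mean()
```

53.0

filter rows where hours > 31:
    score  hours    term
0      43     33    Fall
7      58     32  Spring
8      44     35  Spring
13     41     35    Fall
add column score_plus_2 = t['score'] + 2:
    score  hours    term  score_plus_2
0      43     33    Fall            45
7      58     32  Spring            60
8      44     35  Spring            46
13     41     35    Fall            43
group by term, mean of score_plus_2:
term
Fall      44.0
Spring    53.0
Name: score_plus_2, dtype: float64
reset_index():
     term  score_plus_2
0    Fall          44.0
1  Spring          53.0
Then the value at position 1, column 'score_plus_2': 53.0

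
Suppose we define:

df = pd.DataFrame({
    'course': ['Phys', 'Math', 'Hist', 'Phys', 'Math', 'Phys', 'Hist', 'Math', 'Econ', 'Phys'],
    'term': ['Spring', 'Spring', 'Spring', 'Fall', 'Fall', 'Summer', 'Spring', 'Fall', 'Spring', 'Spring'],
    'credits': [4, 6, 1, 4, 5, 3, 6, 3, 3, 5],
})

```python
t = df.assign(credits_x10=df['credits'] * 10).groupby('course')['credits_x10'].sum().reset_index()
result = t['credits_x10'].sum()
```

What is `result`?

add column credits_x10 = df['credits'] * 10:
  course    term  credits  credits_x10
0   Phys  Spring        4           40
1   Math  Spring        6           60
2   Hist  Spring        1           10
3   Phys    Fall        4           40
4   Math    Fall        5           50
5   Phys  Summer        3           30
6   Hist  Spring        6           60
7   Math    Fall        3           30
8   Econ  Spring        3           30
9   Phys  Spring        5           50
group by course, sum of credits_x10:
course
Econ     30
Hist     70
Math    140
Phys    160
Name: credits_x10, dtype: int64
reset_index():
  course  credits_x10
0   Econ           30
1   Hist           70
2   Math          140
3   Phys          160
Finally, sum of column 'credits_x10' = 400.

400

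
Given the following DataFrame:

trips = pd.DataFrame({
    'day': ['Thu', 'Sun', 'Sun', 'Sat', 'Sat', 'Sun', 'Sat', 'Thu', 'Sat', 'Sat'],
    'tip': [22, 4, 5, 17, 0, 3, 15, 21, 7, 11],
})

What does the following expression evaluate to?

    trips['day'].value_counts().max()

value_counts of day:
day
Sat    5
Sun    3
Thu    2
Name: count, dtype: int64
Then the max of the resulting series: 5

5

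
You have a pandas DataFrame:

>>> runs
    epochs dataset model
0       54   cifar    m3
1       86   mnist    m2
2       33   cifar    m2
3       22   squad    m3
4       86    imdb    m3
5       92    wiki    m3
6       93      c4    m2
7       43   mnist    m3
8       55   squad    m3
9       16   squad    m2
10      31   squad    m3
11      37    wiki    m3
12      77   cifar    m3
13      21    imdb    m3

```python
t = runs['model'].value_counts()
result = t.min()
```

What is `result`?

value_counts of model:
model
m3    10
m2     4
Name: count, dtype: int64

4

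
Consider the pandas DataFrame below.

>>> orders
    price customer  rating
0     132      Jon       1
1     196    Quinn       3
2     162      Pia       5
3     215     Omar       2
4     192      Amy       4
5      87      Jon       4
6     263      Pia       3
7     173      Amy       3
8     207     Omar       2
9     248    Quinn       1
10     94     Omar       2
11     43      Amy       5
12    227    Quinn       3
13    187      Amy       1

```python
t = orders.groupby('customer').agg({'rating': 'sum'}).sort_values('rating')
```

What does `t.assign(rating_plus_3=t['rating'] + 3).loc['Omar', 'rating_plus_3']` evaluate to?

group by customer, sum of rating:
          rating
customer        
Amy           13
Jon            5
Omar           6
Pia            8
Quinn          7
sort by rating:
          rating
customer        
Jon            5
Omar           6
Quinn          7
Pia            8
Amy           13
add column rating_plus_3 = t['rating'] + 3:
          rating  rating_plus_3
customer                       
Jon            5              8
Omar           6              9
Quinn          7             10
Pia            8             11
Amy           13             16
Reading off the value at row 'Omar', column 'rating_plus_3', we get 9.

9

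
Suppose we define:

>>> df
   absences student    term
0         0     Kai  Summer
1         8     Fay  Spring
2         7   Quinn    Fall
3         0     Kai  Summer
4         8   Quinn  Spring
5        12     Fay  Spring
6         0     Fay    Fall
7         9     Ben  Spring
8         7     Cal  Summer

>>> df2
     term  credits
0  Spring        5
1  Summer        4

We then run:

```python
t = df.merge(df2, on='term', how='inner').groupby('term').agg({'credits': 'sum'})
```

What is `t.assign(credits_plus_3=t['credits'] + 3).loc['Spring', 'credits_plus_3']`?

23

merge on 'term' (how='inner') → 7 rows:
   absences student    term  credits
0         0     Kai  Summer        4
1         8     Fay  Spring        5
2         0     Kai  Summer        4
3         8   Quinn  Spring        5
4        12     Fay  Spring        5
5         9     Ben  Spring        5
6         7     Cal  Summer        4
group by term, sum of credits:
        credits
term           
Spring       20
Summer       12
add column credits_plus_3 = t['credits'] + 3:
        credits  credits_plus_3
term                           
Spring       20              23
Summer       12              15
Hence 23.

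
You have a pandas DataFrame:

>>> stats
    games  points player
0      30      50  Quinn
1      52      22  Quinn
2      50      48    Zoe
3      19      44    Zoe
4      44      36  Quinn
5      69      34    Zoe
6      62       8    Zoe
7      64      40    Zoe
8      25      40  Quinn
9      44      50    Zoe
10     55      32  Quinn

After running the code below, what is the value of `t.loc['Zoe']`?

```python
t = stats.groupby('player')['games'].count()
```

group by player, count of games:
player
Quinn    5
Zoe      6
Name: games, dtype: int64
value at index 'Zoe' → 6

6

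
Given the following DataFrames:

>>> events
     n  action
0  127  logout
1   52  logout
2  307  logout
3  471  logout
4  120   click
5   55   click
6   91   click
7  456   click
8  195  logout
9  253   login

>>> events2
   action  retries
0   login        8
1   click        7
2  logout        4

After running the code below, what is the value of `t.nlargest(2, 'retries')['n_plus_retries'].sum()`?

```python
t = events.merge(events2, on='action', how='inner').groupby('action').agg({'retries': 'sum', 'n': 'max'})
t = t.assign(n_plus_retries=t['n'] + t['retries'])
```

merge on 'action' (how='inner') → 10 rows:
     n  action  retries
0  127  logout        4
1   52  logout        4
2  307  logout        4
3  471  logout        4
4  120   click        7
5   55   click        7
6   91   click        7
7  456   click        7
8  195  logout        4
9  253   login        8
group by action: sum(retries), max(n):
        retries    n
action              
click        28  456
login         8  253
logout       20  471
add column n_plus_retries = t['n'] + t['retries']:
        retries    n  n_plus_retries
action                              
click        28  456             484
login         8  253             261
logout       20  471             491
take 2 rows with largest retries:
        retries    n  n_plus_retries
action                              
click        28  456             484
logout       20  471             491
Reading off the sum of column 'n_plus_retries', we get 975.

975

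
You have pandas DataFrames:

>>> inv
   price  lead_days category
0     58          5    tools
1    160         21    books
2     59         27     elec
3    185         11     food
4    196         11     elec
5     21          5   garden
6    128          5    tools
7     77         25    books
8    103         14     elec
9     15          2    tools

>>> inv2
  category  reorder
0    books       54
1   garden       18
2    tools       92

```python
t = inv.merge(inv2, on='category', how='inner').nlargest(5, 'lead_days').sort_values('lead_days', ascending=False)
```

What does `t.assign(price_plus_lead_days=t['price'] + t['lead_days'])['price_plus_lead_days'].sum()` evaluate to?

merge on 'category' (how='inner') → 6 rows:
   price  lead_days category  reorder
0     58          5    tools       92
1    160         21    books       54
2     21          5   garden       18
3    128          5    tools       92
4     77         25    books       54
5     15          2    tools       92
take 5 rows with largest lead_days:
   price  lead_days category  reorder
4     77         25    books       54
1    160         21    books       54
0     58          5    tools       92
2     21          5   garden       18
3    128          5    tools       92
sort by lead_days descending:
   price  lead_days category  reorder
4     77         25    books       54
1    160         21    books       54
0     58          5    tools       92
2     21          5   garden       18
3    128          5    tools       92
add column price_plus_lead_days = t['price'] + t['lead_days']:
   price  lead_days category  reorder  price_plus_lead_days
4     77         25    books       54                   102
1    160         21    books       54                   181
0     58          5    tools       92                    63
2     21          5   garden       18                    26
3    128          5    tools       92                   133
Hence 505.

505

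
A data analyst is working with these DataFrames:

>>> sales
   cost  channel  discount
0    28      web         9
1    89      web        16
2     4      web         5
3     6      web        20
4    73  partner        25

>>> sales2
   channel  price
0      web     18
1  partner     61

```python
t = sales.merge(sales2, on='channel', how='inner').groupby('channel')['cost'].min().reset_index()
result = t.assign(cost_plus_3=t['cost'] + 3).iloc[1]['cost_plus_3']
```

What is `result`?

merge on 'channel' (how='inner') → 5 rows:
   cost  channel  discount  price
0    28      web         9     18
1    89      web        16     18
2     4      web         5     18
3     6      web        20     18
4    73  partner        25     61
group by channel, min of cost:
channel
partner    73
web         4
Name: cost, dtype: int64
reset_index():
   channel  cost
0  partner    73
1      web     4
add column cost_plus_3 = t['cost'] + 3:
   channel  cost  cost_plus_3
0  partner    73           76
1      web     4            7
Reading off the value at position 1, column 'cost_plus_3', we get 7.

7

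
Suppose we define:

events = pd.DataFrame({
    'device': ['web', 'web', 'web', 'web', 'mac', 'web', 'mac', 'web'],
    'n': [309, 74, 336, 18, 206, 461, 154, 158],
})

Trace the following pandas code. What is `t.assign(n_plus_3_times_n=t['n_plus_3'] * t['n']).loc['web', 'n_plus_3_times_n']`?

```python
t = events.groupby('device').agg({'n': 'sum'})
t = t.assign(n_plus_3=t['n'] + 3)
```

group by device, sum of n:
           n
device      
mac      360
web     1356
add column n_plus_3 = t['n'] + 3:
           n  n_plus_3
device                
mac      360       363
web     1356      1359
add column n_plus_3_times_n = t['n_plus_3'] * t['n']:
           n  n_plus_3  n_plus_3_times_n
device                                  
mac      360       363            130680
web     1356      1359           1842804
Reading off the value at row 'web', column 'n_plus_3_times_n', we get 1842804.

1842804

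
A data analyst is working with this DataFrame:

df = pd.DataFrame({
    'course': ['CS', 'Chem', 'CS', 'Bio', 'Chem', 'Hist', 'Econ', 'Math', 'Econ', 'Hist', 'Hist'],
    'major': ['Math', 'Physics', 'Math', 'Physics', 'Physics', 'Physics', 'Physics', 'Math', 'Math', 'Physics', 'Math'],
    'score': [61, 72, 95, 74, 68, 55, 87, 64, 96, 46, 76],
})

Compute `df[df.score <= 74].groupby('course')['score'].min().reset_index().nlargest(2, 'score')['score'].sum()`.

filter rows where score <= 74:
  course    major  score
0     CS     Math     61
1   Chem  Physics     72
3    Bio  Physics     74
4   Chem  Physics     68
5   Hist  Physics     55
7   Math     Math     64
9   Hist  Physics     46
group by course, min of score:
course
Bio     74
CS      61
Chem    68
Hist    46
Math    64
Name: score, dtype: int64
reset_index():
  course  score
0    Bio     74
1     CS     61
2   Chem     68
3   Hist     46
4   Math     64
take 2 rows with largest score:
  course  score
0    Bio     74
2   Chem     68
Taking the sum of column 'score' gives 142.

142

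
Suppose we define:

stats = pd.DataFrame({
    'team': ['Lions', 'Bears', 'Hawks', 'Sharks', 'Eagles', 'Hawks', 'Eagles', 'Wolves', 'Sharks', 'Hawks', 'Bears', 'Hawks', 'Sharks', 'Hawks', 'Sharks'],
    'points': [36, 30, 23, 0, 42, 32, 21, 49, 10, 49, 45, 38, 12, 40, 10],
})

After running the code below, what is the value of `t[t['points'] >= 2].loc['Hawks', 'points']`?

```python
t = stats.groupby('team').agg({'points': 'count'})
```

5

group by team, count of points:
        points
team          
Bears        2
Eagles       2
Hawks        5
Lions        1
Sharks       4
Wolves       1
filter rows where points >= 2:
        points
team          
Bears        2
Eagles       2
Hawks        5
Sharks       4
The value at row 'Hawks', column 'points' is 5.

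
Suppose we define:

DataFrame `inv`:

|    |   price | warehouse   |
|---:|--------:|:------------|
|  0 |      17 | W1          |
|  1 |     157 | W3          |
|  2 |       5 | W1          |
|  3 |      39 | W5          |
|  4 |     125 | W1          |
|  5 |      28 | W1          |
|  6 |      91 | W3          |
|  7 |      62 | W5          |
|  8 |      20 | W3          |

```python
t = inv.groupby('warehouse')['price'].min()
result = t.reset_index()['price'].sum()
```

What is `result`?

64

group by warehouse, min of price:
warehouse
W1     5
W3    20
W5    39
Name: price, dtype: int64
reset_index():
  warehouse  price
0        W1      5
1        W3     20
2        W5     39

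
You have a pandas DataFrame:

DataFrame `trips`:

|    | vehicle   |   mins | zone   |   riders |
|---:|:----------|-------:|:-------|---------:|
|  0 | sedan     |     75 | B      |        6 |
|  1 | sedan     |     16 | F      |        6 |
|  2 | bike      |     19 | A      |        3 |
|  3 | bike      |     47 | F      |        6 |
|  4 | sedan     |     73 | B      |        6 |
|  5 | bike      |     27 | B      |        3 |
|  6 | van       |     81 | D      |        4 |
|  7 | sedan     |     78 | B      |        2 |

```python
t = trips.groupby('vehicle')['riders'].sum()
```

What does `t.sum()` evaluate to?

36

group by vehicle, sum of riders:
vehicle
bike     12
sedan    20
van       4
Name: riders, dtype: int64
Taking the sum of the resulting series gives 36.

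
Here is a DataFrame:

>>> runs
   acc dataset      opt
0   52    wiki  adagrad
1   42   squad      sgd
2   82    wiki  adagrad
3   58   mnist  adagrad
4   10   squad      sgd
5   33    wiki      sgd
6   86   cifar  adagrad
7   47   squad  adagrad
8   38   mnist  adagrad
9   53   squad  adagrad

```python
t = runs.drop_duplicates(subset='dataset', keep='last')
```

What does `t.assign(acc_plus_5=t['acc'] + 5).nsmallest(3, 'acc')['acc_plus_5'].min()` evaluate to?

drop duplicate dataset (keep=last):
   acc dataset      opt
5   33    wiki      sgd
6   86   cifar  adagrad
8   38   mnist  adagrad
9   53   squad  adagrad
add column acc_plus_5 = t['acc'] + 5:
   acc dataset      opt  acc_plus_5
5   33    wiki      sgd          38
6   86   cifar  adagrad          91
8   38   mnist  adagrad          43
9   53   squad  adagrad          58
take 3 rows with smallest acc:
   acc dataset      opt  acc_plus_5
5   33    wiki      sgd          38
8   38   mnist  adagrad          43
9   53   squad  adagrad          58
So min() = 38.

38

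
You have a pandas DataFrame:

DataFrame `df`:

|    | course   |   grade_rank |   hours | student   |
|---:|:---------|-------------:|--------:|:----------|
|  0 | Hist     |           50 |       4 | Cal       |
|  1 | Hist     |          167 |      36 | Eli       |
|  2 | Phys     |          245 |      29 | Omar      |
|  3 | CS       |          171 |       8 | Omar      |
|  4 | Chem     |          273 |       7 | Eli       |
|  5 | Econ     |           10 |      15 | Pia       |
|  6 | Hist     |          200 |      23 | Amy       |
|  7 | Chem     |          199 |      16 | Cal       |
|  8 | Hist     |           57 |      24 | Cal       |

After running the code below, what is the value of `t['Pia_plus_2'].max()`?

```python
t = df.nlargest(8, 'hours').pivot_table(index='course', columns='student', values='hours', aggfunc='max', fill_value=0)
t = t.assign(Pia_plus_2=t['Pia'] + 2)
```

take 8 rows with largest hours:
  course  grade_rank  hours student
1   Hist         167     36     Eli
2   Phys         245     29    Omar
8   Hist          57     24     Cal
6   Hist         200     23     Amy
7   Chem         199     16     Cal
5   Econ          10     15     Pia
3     CS         171      8    Omar
4   Chem         273      7     Eli
pivot: rows=course, cols=student, max(hours):
student  Amy  Cal  Eli  Omar  Pia
course                           
CS         0    0    0     8    0
Chem       0   16    7     0    0
Econ       0    0    0     0   15
Hist      23   24   36     0    0
Phys       0    0    0    29    0
add column Pia_plus_2 = t['Pia'] + 2:
student  Amy  Cal  Eli  Omar  Pia  Pia_plus_2
course                                       
CS         0    0    0     8    0           2
Chem       0   16    7     0    0           2
Econ       0    0    0     0   15          17
Hist      23   24   36     0    0           2
Phys       0    0    0    29    0           2
So max() = 17.

17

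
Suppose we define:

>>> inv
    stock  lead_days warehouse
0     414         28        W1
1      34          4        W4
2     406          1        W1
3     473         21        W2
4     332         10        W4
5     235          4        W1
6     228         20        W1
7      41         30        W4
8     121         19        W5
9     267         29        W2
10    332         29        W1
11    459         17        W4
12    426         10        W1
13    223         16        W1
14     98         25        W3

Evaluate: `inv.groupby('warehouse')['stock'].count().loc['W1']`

group by warehouse, count of stock:
warehouse
W1    7
W2    2
W3    1
W4    4
W5    1
Name: stock, dtype: int64
Finally, value at index 'W1' = 7.

7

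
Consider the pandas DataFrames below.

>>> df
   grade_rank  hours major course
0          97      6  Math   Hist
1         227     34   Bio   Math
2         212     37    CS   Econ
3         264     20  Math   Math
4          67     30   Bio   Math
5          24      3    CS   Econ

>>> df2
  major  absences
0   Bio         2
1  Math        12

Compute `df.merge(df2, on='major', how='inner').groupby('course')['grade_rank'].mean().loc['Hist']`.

97.0

merge on 'major' (how='inner') → 4 rows:
   grade_rank  hours major course  absences
0          97      6  Math   Hist        12
1         227     34   Bio   Math         2
2         264     20  Math   Math        12
3          67     30   Bio   Math         2
group by course, mean of grade_rank:
course
Hist     97.0
Math    186.0
Name: grade_rank, dtype: float64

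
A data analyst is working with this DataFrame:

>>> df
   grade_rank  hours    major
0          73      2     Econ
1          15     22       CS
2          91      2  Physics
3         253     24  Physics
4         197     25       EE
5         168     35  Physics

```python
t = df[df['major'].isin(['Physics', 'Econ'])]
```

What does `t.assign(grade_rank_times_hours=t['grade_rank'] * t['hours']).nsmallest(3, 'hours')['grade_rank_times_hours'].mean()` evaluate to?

filter rows where major in ['Physics', 'Econ']:
   grade_rank  hours    major
0          73      2     Econ
2          91      2  Physics
3         253     24  Physics
5         168     35  Physics
add column grade_rank_times_hours = t['grade_rank'] * t['hours']:
   grade_rank  hours    major  grade_rank_times_hours
0          73      2     Econ                     146
2          91      2  Physics                     182
3         253     24  Physics                    6072
5         168     35  Physics                    5880
take 3 rows with smallest hours:
   grade_rank  hours    major  grade_rank_times_hours
0          73      2     Econ                     146
2          91      2  Physics                     182
3         253     24  Physics                    6072
Reading off the mean of column 'grade_rank_times_hours', we get 2133.33333333.

2133.33333333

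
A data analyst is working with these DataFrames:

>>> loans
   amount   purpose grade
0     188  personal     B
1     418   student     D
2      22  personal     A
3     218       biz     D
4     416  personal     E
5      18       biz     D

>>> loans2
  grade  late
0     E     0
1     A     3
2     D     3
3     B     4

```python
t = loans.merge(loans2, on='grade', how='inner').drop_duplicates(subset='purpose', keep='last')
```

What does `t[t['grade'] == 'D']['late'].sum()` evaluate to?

6

merge on 'grade' (how='inner') → 6 rows:
   amount   purpose grade  late
0     188  personal     B     4
1     418   student     D     3
2      22  personal     A     3
3     218       biz     D     3
4     416  personal     E     0
5      18       biz     D     3
drop duplicate purpose (keep=last):
   amount   purpose grade  late
1     418   student     D     3
4     416  personal     E     0
5      18       biz     D     3
filter rows where grade == 'D':
   amount  purpose grade  late
1     418  student     D     3
5      18      biz     D     3
Taking the sum of column 'late' gives 6.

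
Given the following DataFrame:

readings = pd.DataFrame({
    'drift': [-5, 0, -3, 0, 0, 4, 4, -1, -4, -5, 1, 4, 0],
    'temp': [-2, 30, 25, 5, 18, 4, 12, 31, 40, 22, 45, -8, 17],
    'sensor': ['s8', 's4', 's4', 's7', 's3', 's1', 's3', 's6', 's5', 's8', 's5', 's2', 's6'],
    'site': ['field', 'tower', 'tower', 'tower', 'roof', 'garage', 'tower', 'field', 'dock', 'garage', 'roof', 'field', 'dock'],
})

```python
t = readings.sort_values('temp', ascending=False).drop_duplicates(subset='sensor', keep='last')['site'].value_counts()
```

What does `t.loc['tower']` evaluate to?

sort by temp descending:
    drift  temp sensor    site
10      1    45     s5    roof
8      -4    40     s5    dock
7      -1    31     s6   field
1       0    30     s4   tower
2      -3    25     s4   tower
9      -5    22     s8  garage
4       0    18     s3    roof
12      0    17     s6    dock
6       4    12     s3   tower
3       0     5     s7   tower
5       4     4     s1  garage
0      -5    -2     s8   field
11      4    -8     s2   field
drop duplicate sensor (keep=last):
    drift  temp sensor    site
8      -4    40     s5    dock
2      -3    25     s4   tower
12      0    17     s6    dock
6       4    12     s3   tower
3       0     5     s7   tower
5       4     4     s1  garage
0      -5    -2     s8   field
11      4    -8     s2   field
value_counts of site:
site
tower     3
dock      2
field     2
garage    1
Name: count, dtype: int64
The value at index 'tower' is 3.

3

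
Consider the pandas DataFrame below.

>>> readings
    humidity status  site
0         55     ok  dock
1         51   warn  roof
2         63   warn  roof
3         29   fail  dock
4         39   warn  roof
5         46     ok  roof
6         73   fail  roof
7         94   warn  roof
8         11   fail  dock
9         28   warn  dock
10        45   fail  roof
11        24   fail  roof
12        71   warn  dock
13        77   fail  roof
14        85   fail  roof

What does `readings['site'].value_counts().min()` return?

value_counts of site:
site
roof    10
dock     5
Name: count, dtype: int64
The min of the resulting series is 5.

5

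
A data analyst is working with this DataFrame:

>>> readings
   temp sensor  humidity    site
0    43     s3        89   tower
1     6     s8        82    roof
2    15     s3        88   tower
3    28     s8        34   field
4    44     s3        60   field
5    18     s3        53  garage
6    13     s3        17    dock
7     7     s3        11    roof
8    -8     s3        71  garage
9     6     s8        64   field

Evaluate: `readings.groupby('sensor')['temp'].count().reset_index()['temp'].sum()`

10

group by sensor, count of temp:
sensor
s3    7
s8    3
Name: temp, dtype: int64
reset_index():
  sensor  temp
0     s3     7
1     s8     3
Then the sum of column 'temp': 10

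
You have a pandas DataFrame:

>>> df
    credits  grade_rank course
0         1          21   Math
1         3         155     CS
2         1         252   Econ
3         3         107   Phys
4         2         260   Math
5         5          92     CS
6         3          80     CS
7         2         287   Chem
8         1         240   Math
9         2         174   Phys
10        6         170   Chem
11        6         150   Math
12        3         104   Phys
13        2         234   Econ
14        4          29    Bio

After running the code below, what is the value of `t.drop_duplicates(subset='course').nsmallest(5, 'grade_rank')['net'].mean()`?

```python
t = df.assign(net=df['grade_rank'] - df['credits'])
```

add column net = df['grade_rank'] - df['credits']:
    credits  grade_rank course  net
0         1          21   Math   20
1         3         155     CS  152
2         1         252   Econ  251
3         3         107   Phys  104
4         2         260   Math  258
5         5          92     CS   87
6         3          80     CS   77
7         2         287   Chem  285
8         1         240   Math  239
9         2         174   Phys  172
10        6         170   Chem  164
11        6         150   Math  144
12        3         104   Phys  101
13        2         234   Econ  232
14        4          29    Bio   25
drop duplicate course (keep=first):
    credits  grade_rank course  net
0         1          21   Math   20
1         3         155     CS  152
2         1         252   Econ  251
3         3         107   Phys  104
7         2         287   Chem  285
14        4          29    Bio   25
take 5 rows with smallest grade_rank:
    credits  grade_rank course  net
0         1          21   Math   20
14        4          29    Bio   25
3         3         107   Phys  104
1         3         155     CS  152
2         1         252   Econ  251
Taking the mean of column 'net' gives 110.4.

110.4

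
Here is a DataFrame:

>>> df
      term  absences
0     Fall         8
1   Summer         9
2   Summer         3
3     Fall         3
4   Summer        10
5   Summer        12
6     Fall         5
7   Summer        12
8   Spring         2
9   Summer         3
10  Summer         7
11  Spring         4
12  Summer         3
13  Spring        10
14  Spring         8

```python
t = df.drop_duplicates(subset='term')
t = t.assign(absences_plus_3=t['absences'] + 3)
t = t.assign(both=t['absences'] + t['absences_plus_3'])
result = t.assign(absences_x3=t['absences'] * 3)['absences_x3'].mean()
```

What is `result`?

19.0

drop duplicate term (keep=first):
     term  absences
0    Fall         8
1  Summer         9
8  Spring         2
add column absences_plus_3 = t['absences'] + 3:
     term  absences  absences_plus_3
0    Fall         8               11
1  Summer         9               12
8  Spring         2                5
add column both = t['absences'] + t['absences_plus_3']:
     term  absences  absences_plus_3  both
0    Fall         8               11    19
1  Summer         9               12    21
8  Spring         2                5     7
add column absences_x3 = t['absences'] * 3:
     term  absences  absences_plus_3  both  absences_x3
0    Fall         8               11    19           24
1  Summer         9               12    21           27
8  Spring         2                5     7            6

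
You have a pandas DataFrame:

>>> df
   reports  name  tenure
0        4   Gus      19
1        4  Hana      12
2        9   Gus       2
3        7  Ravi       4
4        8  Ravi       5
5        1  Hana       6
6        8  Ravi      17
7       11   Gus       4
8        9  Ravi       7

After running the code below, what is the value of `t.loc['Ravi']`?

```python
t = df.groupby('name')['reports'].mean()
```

group by name, mean of reports:
name
Gus     8.0
Hana    2.5
Ravi    8.0
Name: reports, dtype: float64
The value at index 'Ravi' is 8.0.

8.0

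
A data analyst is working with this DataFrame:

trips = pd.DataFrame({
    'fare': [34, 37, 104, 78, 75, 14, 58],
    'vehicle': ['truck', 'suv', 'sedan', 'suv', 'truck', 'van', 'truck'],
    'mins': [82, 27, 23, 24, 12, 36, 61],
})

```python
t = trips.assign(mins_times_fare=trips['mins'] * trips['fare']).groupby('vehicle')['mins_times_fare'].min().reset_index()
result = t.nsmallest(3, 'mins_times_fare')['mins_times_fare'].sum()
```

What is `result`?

add column mins_times_fare = trips['mins'] * trips['fare']:
   fare vehicle  mins  mins_times_fare
0    34   truck    82             2788
1    37     suv    27              999
2   104   sedan    23             2392
3    78     suv    24             1872
4    75   truck    12              900
5    14     van    36              504
6    58   truck    61             3538
group by vehicle, min of mins_times_fare:
vehicle
sedan    2392
suv       999
truck     900
van       504
Name: mins_times_fare, dtype: int64
reset_index():
  vehicle  mins_times_fare
0   sedan             2392
1     suv              999
2   truck              900
3     van              504
take 3 rows with smallest mins_times_fare:
  vehicle  mins_times_fare
3     van              504
2   truck              900
1     suv              999

2403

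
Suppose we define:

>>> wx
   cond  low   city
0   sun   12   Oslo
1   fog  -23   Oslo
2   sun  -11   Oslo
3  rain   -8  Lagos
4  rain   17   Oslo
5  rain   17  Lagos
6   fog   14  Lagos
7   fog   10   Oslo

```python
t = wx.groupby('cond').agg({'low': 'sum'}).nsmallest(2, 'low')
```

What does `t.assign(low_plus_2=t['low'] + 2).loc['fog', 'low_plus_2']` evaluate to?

3

group by cond, sum of low:
      low
cond     
fog     1
rain   26
sun     1
take 2 rows with smallest low:
      low
cond     
fog     1
sun     1
add column low_plus_2 = t['low'] + 2:
      low  low_plus_2
cond                 
fog     1           3
sun     1           3
So loc['fog', 'low_plus_2'] = 3.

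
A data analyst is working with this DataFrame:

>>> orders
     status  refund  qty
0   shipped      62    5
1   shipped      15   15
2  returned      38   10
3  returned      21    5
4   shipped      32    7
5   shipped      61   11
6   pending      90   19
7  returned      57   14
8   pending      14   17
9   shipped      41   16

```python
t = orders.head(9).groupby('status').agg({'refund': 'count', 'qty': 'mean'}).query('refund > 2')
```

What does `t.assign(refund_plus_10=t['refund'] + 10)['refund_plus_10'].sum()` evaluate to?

27

take first 9 rows:
     status  refund  qty
0   shipped      62    5
1   shipped      15   15
2  returned      38   10
3  returned      21    5
4   shipped      32    7
5   shipped      61   11
6   pending      90   19
7  returned      57   14
8   pending      14   17
group by status: count(refund), mean(qty):
          refund        qty
status                     
pending        2  18.000000
returned       3   9.666667
shipped        4   9.500000
filter rows where refund > 2:
          refund       qty
status                    
returned       3  9.666667
shipped        4  9.500000
add column refund_plus_10 = t['refund'] + 10:
          refund       qty  refund_plus_10
status                                    
returned       3  9.666667              13
shipped        4  9.500000              14
The sum of column 'refund_plus_10' is 27.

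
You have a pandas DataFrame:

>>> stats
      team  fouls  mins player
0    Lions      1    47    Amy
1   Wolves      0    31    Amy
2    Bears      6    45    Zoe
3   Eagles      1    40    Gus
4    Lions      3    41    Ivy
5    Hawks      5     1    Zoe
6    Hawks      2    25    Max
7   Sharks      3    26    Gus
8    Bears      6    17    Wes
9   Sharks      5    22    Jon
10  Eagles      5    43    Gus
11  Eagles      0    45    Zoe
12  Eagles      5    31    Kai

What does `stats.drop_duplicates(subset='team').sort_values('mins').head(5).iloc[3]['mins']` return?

40

drop duplicate team (keep=first):
     team  fouls  mins player
0   Lions      1    47    Amy
1  Wolves      0    31    Amy
2   Bears      6    45    Zoe
3  Eagles      1    40    Gus
5   Hawks      5     1    Zoe
7  Sharks      3    26    Gus
sort by mins:
     team  fouls  mins player
5   Hawks      5     1    Zoe
7  Sharks      3    26    Gus
1  Wolves      0    31    Amy
3  Eagles      1    40    Gus
2   Bears      6    45    Zoe
0   Lions      1    47    Amy
take first 5 rows:
     team  fouls  mins player
5   Hawks      5     1    Zoe
7  Sharks      3    26    Gus
1  Wolves      0    31    Amy
3  Eagles      1    40    Gus
2   Bears      6    45    Zoe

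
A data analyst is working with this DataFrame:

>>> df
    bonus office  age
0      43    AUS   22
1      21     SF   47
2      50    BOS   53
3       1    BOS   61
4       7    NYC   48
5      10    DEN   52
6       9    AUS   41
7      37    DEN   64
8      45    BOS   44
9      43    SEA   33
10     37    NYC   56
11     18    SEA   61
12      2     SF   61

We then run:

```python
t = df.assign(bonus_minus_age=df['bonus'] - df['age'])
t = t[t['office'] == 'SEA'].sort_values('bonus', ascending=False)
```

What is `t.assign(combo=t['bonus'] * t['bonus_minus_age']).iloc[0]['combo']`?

430

add column bonus_minus_age = df['bonus'] - df['age']:
    bonus office  age  bonus_minus_age
0      43    AUS   22               21
1      21     SF   47              -26
2      50    BOS   53               -3
3       1    BOS   61              -60
4       7    NYC   48              -41
5      10    DEN   52              -42
6       9    AUS   41              -32
7      37    DEN   64              -27
8      45    BOS   44                1
9      43    SEA   33               10
10     37    NYC   56              -19
11     18    SEA   61              -43
12      2     SF   61              -59
filter rows where office == 'SEA':
    bonus office  age  bonus_minus_age
9      43    SEA   33               10
11     18    SEA   61              -43
sort by bonus descending:
    bonus office  age  bonus_minus_age
9      43    SEA   33               10
11     18    SEA   61              -43
add column combo = t['bonus'] * t['bonus_minus_age']:
    bonus office  age  bonus_minus_age  combo
9      43    SEA   33               10    430
11     18    SEA   61              -43   -774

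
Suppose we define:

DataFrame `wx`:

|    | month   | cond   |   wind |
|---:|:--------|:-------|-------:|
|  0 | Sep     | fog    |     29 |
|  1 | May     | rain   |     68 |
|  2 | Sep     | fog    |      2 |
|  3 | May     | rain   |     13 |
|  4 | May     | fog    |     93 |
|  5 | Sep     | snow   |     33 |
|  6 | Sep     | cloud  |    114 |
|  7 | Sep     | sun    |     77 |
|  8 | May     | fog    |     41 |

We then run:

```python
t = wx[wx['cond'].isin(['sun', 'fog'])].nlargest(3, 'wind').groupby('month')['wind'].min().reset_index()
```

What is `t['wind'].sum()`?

filter rows where cond in ['sun', 'fog']:
  month cond  wind
0   Sep  fog    29
2   Sep  fog     2
4   May  fog    93
7   Sep  sun    77
8   May  fog    41
take 3 rows with largest wind:
  month cond  wind
4   May  fog    93
7   Sep  sun    77
8   May  fog    41
group by month, min of wind:
month
May    41
Sep    77
Name: wind, dtype: int64
reset_index():
  month  wind
0   May    41
1   Sep    77
Reading off the sum of column 'wind', we get 118.

118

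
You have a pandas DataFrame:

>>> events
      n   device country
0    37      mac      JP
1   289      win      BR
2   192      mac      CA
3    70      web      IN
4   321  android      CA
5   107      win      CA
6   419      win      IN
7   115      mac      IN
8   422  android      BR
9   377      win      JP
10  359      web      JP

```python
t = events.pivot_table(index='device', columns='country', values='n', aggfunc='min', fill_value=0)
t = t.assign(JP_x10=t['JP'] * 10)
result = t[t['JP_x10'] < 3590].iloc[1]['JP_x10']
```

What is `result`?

pivot: rows=device, cols=country, min(n):
country   BR   CA   IN   JP
device                     
android  422  321    0    0
mac        0  192  115   37
web        0    0   70  359
win      289  107  419  377
add column JP_x10 = t['JP'] * 10:
country   BR   CA   IN   JP  JP_x10
device                             
android  422  321    0    0       0
mac        0  192  115   37     370
web        0    0   70  359    3590
win      289  107  419  377    3770
filter rows where JP_x10 < 3590:
country   BR   CA   IN  JP  JP_x10
device                            
android  422  321    0   0       0
mac        0  192  115  37     370
Then the value at position 1, column 'JP_x10': 370

370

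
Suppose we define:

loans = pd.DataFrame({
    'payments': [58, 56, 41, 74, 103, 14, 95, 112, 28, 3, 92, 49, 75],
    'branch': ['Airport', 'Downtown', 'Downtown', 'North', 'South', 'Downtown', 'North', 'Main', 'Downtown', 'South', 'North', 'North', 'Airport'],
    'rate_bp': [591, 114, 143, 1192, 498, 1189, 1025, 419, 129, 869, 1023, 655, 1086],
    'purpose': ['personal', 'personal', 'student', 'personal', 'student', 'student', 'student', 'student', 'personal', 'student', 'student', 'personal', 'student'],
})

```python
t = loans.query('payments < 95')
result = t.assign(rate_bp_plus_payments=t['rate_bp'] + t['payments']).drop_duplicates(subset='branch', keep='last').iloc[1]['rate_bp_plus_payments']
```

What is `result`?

872

filter rows where payments < 95:
    payments    branch  rate_bp   purpose
0         58   Airport      591  personal
1         56  Downtown      114  personal
2         41  Downtown      143   student
3         74     North     1192  personal
5         14  Downtown     1189   student
8         28  Downtown      129  personal
9          3     South      869   student
10        92     North     1023   student
11        49     North      655  personal
12        75   Airport     1086   student
add column rate_bp_plus_payments = t['rate_bp'] + t['payments']:
    payments    branch  rate_bp   purpose  rate_bp_plus_payments
0         58   Airport      591  personal                    649
1         56  Downtown      114  personal                    170
2         41  Downtown      143   student                    184
3         74     North     1192  personal                   1266
5         14  Downtown     1189   student                   1203
8         28  Downtown      129  personal                    157
9          3     South      869   student                    872
10        92     North     1023   student                   1115
11        49     North      655  personal                    704
12        75   Airport     1086   student                   1161
drop duplicate branch (keep=last):
    payments    branch  rate_bp   purpose  rate_bp_plus_payments
8         28  Downtown      129  personal                    157
9          3     South      869   student                    872
11        49     North      655  personal                    704
12        75   Airport     1086   student                   1161
Taking the value at position 1, column 'rate_bp_plus_payments' gives 872.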